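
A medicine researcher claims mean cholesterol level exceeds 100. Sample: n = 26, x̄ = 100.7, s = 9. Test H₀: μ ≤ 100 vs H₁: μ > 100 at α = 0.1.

t = (100.7 - 100)/(9/√26) = 0.397, df = 25. Critical t = 1.316. Fail to reject H₀.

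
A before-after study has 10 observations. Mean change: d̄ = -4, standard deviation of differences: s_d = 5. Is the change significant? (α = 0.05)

t = d̄/(s_d/√n) = -4/(5/√10) = -2.53. df = 9, critical t = ±2.262. Reject H₀.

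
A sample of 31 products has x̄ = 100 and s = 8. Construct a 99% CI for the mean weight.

CI = x̄ ± t*(s/√n) = 100 ± 2.75(8/√31) = (96.05, 103.95)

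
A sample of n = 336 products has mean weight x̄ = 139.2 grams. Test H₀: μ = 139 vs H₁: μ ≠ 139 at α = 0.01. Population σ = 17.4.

z = (x̄ - μ₀)/(σ/√n) = (139.2 - 139)/(17.4/√336) = 0.211. Critical value: ±2.576. Since |0.211| ≤ 2.576, Fail to reject H₀.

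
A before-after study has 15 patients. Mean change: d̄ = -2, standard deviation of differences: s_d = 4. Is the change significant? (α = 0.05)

t = d̄/(s_d/√n) = -2/(4/√15) = -1.936. df = 14, critical t = ±2.145. Fail to reject H₀.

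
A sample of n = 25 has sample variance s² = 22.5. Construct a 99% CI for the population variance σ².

df = 24. χ²_{0.005} = 45.559, χ²_{0.995} = 9.886. CI for σ² = ((n-1)s²/χ²_{α/2}, (n-1)s²/χ²_{1-α/2}) = (24·22.5/45.559, 24·22.5/9.886) = (11.85, 54.62)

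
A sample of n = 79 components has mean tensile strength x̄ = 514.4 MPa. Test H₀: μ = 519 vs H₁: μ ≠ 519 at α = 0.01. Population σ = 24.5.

z = (x̄ - μ₀)/(σ/√n) = (514.4 - 519)/(24.5/√79) = -1.669. Critical value: ±2.576. Since |-1.669| ≤ 2.576, Fail to reject H₀.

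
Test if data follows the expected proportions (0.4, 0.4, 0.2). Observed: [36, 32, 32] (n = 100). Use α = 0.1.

Expected: [40.0, 40.0, 20.0]. χ² = 9.2. df = 2, critical = 4.605. Reject H₀.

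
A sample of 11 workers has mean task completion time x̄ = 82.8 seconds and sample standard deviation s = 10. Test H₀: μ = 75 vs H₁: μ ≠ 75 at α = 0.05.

t = (x̄ - μ₀)/(s/√n) = (82.8 - 75)/(10/√11) = 2.587. df = 10, critical t = ±2.228. Reject H₀.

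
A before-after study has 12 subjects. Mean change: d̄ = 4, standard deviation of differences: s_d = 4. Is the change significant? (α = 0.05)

t = d̄/(s_d/√n) = 4/(4/√12) = 3.464. df = 11, critical t = ±2.201. Reject H₀.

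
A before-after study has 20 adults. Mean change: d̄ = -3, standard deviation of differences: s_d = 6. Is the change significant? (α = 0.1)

t = d̄/(s_d/√n) = -3/(6/√20) = -2.236. df = 19, critical t = ±1.729. Reject H₀.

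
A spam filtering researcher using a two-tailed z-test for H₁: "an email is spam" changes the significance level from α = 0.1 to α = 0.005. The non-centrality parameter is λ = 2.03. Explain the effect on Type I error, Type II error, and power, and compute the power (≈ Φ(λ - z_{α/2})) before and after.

Decreasing α from 0.1 to 0.005:
• Type I error rate decreases (α is the Type I rate by definition).
• Critical value moves from z_{α/2} = 1.645 to 2.807, so power = Φ(λ - z_{α/2}) goes from Φ(2.03 - 1.645) = 0.65 to Φ(2.03 - 2.807) = 0.219.
• Type II error rate β = 1 - power therefore increases (0.35 → 0.781).
Appropriate when false positives are costly — here, a legitimate email is sent to the spam folder and the user misses it.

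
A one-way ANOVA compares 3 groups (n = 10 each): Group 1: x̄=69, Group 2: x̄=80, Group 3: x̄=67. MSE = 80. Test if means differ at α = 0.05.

Grand mean = 72.0. SS_between = 980.0, MS_between = 490.0. F = 6.125, F_crit ≈ 3.354. Reject H₀.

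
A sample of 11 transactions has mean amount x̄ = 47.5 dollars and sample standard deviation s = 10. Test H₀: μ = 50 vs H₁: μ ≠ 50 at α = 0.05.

t = (x̄ - μ₀)/(s/√n) = (47.5 - 50)/(10/√11) = -0.829. df = 10, critical t = ±2.228. Fail to reject H₀.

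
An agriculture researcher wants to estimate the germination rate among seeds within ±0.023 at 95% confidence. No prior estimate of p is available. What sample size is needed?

Conservative approach: use p = 0.5 (maximizes p(1-p) = 0.25). n = z²(0.25)/E² = 1.96²×0.25/0.023² = 1815.5 → n = 1816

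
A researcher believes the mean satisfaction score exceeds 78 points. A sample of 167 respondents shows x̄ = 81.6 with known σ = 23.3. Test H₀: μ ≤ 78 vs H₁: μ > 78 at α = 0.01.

z = 1.997. Critical value: 2.33. Fail to reject H₀.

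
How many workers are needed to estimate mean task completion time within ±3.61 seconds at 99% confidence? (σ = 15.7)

n = (z*σ/E)² = (2.576×15.7/3.61)² = 125.5 → n = 126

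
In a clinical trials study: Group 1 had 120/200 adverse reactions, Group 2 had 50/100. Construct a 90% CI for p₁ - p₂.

p̂₁ = 0.6, p̂₂ = 0.5. Difference = 0.1. CI = (-0.0, 0.2)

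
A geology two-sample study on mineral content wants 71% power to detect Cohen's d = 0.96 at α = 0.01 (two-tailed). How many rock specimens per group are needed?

z_{α/2} = 2.576, z_β = Φ⁻¹(0.71) = 0.553. For large effect (d = 0.96): n per group = 2(z_{α/2} + z_β)²/d² = 2(2.576 + 0.553)²/0.96² = 21.2 → 22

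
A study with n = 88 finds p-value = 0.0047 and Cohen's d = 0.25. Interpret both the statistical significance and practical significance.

Statistically significant (p = 0.0047 < 0.05). Cohen's d = 0.25 indicates a small effect size. Both statistical and practical significance should be considered.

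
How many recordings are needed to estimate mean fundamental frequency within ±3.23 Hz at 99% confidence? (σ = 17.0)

n = (z*σ/E)² = (2.576×17.0/3.23)² = 183.8 → n = 184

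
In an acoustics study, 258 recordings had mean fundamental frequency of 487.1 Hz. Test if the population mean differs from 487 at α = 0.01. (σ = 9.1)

z = (x̄ - μ₀)/(σ/√n) = (487.1 - 487)/(9.1/√258) = 0.177. Critical value: ±2.576. Since |0.177| ≤ 2.576, Fail to reject H₀.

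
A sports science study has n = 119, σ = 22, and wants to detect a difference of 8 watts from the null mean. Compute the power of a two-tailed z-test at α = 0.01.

SE = σ/√n = 22/√119 = 2.017. Non-centrality λ = d/SE = 8/2.017 = 3.967. Power ≈ Φ(λ - z_{α/2}) = Φ(3.967 - 2.576) = Φ(1.391) = 0.918.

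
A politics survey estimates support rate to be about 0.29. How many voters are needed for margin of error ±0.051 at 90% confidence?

n = z²p(1-p)/E² = 1.645²×0.29×0.71/0.051² = 214.2 → n = 215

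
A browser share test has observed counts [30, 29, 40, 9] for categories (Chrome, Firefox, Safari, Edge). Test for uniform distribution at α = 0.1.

Expected = 27 each. χ² = Σ(O-E)²/E = 18.741. df = 3, critical value = 6.251. Reject H₀.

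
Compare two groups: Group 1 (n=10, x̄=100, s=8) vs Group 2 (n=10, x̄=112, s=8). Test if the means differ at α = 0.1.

Pooled sp = 8.0. t = -3.354, df = 18. Critical t = ±1.734. Reject H₀.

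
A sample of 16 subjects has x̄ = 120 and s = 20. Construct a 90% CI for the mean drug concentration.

CI = x̄ ± t*(s/√n) = 120 ± 1.753(20/√16) = (111.23, 128.76)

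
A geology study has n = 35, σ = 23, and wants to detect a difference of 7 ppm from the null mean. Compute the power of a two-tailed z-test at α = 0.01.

SE = σ/√n = 23/√35 = 3.888. Non-centrality λ = d/SE = 7/3.888 = 1.801. Power ≈ Φ(λ - z_{α/2}) = Φ(1.801 - 2.576) = Φ(-0.775) = 0.219.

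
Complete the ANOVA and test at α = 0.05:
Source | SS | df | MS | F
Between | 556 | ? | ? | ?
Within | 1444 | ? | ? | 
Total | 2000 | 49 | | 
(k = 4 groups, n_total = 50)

df_between = 3, df_within = 46. MS_between = 185.33, MS_within = 31.39. F = 5.904, F_crit ≈ 2.807. Reject H₀.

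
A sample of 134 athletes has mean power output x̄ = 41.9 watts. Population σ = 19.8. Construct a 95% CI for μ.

CI = x̄ ± z*(σ/√n) = 41.9 ± 1.96(19.8/√134) = 41.9 ± 3.35 = (38.55, 45.25)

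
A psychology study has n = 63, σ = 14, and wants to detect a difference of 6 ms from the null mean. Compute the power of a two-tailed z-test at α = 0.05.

SE = σ/√n = 14/√63 = 1.764. Non-centrality λ = d/SE = 6/1.764 = 3.402. Power ≈ Φ(λ - z_{α/2}) = Φ(3.402 - 1.96) = Φ(1.442) = 0.925.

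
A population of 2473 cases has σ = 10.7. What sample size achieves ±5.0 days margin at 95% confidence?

Without FPC: n₀ = (1.96×10.7/5.0)² = 17.593. With FPC: n = n₀N/(n₀+N-1) = 17.5 → n = 18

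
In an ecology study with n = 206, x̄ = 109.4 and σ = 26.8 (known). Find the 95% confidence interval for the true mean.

CI = x̄ ± z*(σ/√n) = 109.4 ± 1.96(26.8/√206) = 109.4 ± 3.66 = (105.74, 113.06)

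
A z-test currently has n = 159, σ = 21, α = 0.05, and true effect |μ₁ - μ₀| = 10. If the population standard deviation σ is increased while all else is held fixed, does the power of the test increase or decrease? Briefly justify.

Power decreases: a larger σ inflates the standard error σ/√n, pulling the sampling distribution under H₁ back toward the critical value.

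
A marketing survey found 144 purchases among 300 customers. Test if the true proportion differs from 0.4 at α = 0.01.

p̂ = 0.48, p₀ = 0.4. z = (p̂ - p₀)/√(p₀(1-p₀)/n) = 2.828. Critical: ±2.576. Reject H₀.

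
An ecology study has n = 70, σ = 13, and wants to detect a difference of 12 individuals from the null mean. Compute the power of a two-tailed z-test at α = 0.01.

SE = σ/√n = 13/√70 = 1.554. Non-centrality λ = d/SE = 12/1.554 = 7.723. Power ≈ Φ(λ - z_{α/2}) = Φ(7.723 - 2.576) = Φ(5.147) = 1.0.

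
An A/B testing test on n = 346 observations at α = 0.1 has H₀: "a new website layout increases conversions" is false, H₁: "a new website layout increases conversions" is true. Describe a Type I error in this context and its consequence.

Type I error: rejecting H₀ when it is true — concluding that a new website layout increases conversions when in fact it is not. Consequence: rolling out a layout that doesn't actually help — wasted engineering effort.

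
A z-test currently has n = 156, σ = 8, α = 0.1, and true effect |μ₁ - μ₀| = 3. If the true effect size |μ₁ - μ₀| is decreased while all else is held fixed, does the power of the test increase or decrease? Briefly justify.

Power decreases: a smaller true effect decreases the non-centrality λ = |μ₁ - μ₀|/(σ/√n).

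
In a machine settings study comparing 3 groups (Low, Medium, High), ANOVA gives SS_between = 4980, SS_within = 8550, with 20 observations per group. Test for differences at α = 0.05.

df_between = 2, df_within = 57. F = MS_between/MS_within = 2490.0/150.0 = 16.6. F_crit ≈ 3.159. Reject H₀. At least one mean differs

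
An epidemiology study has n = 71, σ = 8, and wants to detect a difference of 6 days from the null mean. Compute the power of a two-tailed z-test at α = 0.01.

SE = σ/√n = 8/√71 = 0.949. Non-centrality λ = d/SE = 6/0.949 = 6.32. Power ≈ Φ(λ - z_{α/2}) = Φ(6.32 - 2.576) = Φ(3.744) = 1.0.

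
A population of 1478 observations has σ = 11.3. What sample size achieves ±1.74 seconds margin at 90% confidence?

Without FPC: n₀ = (1.645×11.3/1.74)² = 114.127. With FPC: n = n₀N/(n₀+N-1) = 106.01 → n = 107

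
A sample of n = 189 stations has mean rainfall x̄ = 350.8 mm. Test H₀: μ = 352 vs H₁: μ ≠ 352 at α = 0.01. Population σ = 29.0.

z = (x̄ - μ₀)/(σ/√n) = (350.8 - 352)/(29.0/√189) = -0.569. Critical value: ±2.576. Since |-0.569| ≤ 2.576, Fail to reject H₀.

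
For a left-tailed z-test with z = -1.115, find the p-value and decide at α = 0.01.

p = P(Z < -1.115) = Φ(-1.115) ≈ 0.1324. Since p ≥ 0.01, fail to reject H₀ (not significant) at α = 0.01.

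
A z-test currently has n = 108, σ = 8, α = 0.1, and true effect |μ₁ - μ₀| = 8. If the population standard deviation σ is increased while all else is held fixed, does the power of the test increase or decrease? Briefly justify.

Power decreases: a larger σ inflates the standard error σ/√n, pulling the sampling distribution under H₁ back toward the critical value.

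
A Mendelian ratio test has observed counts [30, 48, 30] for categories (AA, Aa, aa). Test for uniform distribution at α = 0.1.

Expected = 36 each. χ² = Σ(O-E)²/E = 6.0. df = 2, critical value = 4.605. Reject H₀.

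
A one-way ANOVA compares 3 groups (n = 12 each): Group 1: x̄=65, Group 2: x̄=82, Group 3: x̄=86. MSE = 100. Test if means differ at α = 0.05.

Grand mean = 77.67. SS_between = 2984.0, MS_between = 1492.0. F = 14.92, F_crit ≈ 3.285. Reject H₀.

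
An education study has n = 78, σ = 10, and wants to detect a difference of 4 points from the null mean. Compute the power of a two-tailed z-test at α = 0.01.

SE = σ/√n = 10/√78 = 1.132. Non-centrality λ = d/SE = 4/1.132 = 3.533. Power ≈ Φ(λ - z_{α/2}) = Φ(3.533 - 2.576) = Φ(0.957) = 0.831.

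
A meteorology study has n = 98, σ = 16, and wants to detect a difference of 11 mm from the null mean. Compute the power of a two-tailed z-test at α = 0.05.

SE = σ/√n = 16/√98 = 1.616. Non-centrality λ = d/SE = 11/1.616 = 6.806. Power ≈ Φ(λ - z_{α/2}) = Φ(6.806 - 1.96) = Φ(4.846) = 1.0.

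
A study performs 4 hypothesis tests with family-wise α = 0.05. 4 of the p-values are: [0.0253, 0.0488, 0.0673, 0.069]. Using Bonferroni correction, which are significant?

Bonferroni α = 0.05/4 = 0.0125. None of the given p-values are significant.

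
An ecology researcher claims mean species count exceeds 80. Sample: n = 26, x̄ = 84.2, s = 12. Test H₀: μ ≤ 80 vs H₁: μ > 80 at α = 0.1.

t = (84.2 - 80)/(12/√26) = 1.785, df = 25. Critical t = 1.316. Reject H₀.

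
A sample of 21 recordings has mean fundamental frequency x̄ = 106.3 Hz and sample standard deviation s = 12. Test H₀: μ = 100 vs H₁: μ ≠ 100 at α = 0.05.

t = (x̄ - μ₀)/(s/√n) = (106.3 - 100)/(12/√21) = 2.406. df = 20, critical t = ±2.086. Reject H₀.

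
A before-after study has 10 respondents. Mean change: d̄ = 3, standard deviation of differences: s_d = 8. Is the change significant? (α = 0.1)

t = d̄/(s_d/√n) = 3/(8/√10) = 1.186. df = 9, critical t = ±1.833. Fail to reject H₀.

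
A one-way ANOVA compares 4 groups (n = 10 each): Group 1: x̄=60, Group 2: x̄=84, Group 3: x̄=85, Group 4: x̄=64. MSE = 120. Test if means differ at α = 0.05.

Grand mean = 73.25. SS_between = 5147.5, MS_between = 1715.83. F = 14.299, F_crit ≈ 2.866. Reject H₀.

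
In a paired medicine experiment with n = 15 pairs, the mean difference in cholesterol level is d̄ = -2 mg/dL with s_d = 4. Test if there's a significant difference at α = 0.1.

t = d̄/(s_d/√n) = -2/(4/√15) = -1.936. df = 14, critical t = ±1.761. Reject H₀.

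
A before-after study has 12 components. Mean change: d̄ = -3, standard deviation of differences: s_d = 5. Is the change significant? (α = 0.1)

t = d̄/(s_d/√n) = -3/(5/√12) = -2.078. df = 11, critical t = ±1.796. Reject H₀.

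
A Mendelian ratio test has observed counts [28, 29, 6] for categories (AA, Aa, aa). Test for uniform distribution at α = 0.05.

Expected = 21 each. χ² = Σ(O-E)²/E = 16.095. df = 2, critical value = 5.991. Reject H₀.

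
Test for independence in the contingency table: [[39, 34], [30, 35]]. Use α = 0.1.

χ² = 0.727. df = 1, critical = 2.706. Fail to reject H₀. No evidence of dependence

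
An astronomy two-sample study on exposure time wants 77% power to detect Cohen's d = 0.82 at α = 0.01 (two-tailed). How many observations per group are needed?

z_{α/2} = 2.576, z_β = Φ⁻¹(0.77) = 0.739. For large effect (d = 0.82): n per group = 2(z_{α/2} + z_β)²/d² = 2(2.576 + 0.739)²/0.82² = 32.7 → 33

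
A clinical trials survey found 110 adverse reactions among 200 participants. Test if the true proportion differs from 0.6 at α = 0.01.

p̂ = 0.55, p₀ = 0.6. z = (p̂ - p₀)/√(p₀(1-p₀)/n) = -1.443. Critical: ±2.576. Fail to reject H₀.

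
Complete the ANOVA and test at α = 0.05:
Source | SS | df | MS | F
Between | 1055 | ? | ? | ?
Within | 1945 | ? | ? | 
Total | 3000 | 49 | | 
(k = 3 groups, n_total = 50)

df_between = 2, df_within = 47. MS_between = 527.5, MS_within = 41.38. F = 12.747, F_crit ≈ 3.195. Reject H₀.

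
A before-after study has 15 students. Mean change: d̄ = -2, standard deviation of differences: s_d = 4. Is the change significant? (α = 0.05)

t = d̄/(s_d/√n) = -2/(4/√15) = -1.936. df = 14, critical t = ±2.145. Fail to reject H₀.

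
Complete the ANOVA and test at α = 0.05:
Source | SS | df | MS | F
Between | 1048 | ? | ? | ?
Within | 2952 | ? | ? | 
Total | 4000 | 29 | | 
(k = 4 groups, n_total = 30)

df_between = 3, df_within = 26. MS_between = 349.33, MS_within = 113.54. F = 3.077, F_crit ≈ 2.975. Reject H₀.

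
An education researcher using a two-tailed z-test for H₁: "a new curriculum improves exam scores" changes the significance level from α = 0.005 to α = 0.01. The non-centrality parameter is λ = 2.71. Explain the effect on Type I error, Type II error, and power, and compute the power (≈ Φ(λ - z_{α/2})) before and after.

Increasing α from 0.005 to 0.01:
• Type I error rate increases (α is the Type I rate by definition).
• Critical value moves from z_{α/2} = 2.807 to 2.576, so power = Φ(λ - z_{α/2}) goes from Φ(2.71 - 2.807) = 0.461 to Φ(2.71 - 2.576) = 0.553.
• Type II error rate β = 1 - power therefore decreases (0.539 → 0.447).
Appropriate when false negatives are costly — here, keeping the old curriculum when the new one would have helped students.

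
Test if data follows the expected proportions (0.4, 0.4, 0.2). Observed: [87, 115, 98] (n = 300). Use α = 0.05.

Expected: [120.0, 120.0, 60.0]. χ² = 33.35. df = 2, critical = 5.991. Reject H₀.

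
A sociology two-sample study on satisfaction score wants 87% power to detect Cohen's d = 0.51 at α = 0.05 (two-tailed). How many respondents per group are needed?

z_{α/2} = 1.96, z_β = Φ⁻¹(0.87) = 1.126. For medium effect (d = 0.51): n per group = 2(z_{α/2} + z_β)²/d² = 2(1.96 + 1.126)²/0.51² = 73.2 → 74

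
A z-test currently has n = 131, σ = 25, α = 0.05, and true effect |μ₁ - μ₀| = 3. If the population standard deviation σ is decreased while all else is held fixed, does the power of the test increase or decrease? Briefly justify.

Power increases: a smaller σ shrinks the standard error σ/√n, moving the sampling distribution under H₁ further from the critical value.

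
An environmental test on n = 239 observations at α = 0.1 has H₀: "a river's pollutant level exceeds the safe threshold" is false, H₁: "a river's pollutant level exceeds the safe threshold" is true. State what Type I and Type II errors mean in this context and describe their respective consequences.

Type I (false positive): concluding that a river's pollutant level exceeds the safe threshold when it is not — shutting down a compliant factory unnecessarily. Type II (false negative): failing to conclude that a river's pollutant level exceeds the safe threshold when it is — allowing unsafe pollution to continue. Which is costlier depends on domain priorities and is a judgement call rather than a statistical fact.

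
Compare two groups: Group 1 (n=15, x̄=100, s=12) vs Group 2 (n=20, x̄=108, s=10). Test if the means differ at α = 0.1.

Pooled sp = 10.89. t = -2.15, df = 33. Critical t = ±1.692. Reject H₀.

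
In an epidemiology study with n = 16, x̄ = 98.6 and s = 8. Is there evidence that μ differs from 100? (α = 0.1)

t = (x̄ - μ₀)/(s/√n) = (98.6 - 100)/(8/√16) = -0.7. df = 15, critical t = ±1.753. Fail to reject H₀.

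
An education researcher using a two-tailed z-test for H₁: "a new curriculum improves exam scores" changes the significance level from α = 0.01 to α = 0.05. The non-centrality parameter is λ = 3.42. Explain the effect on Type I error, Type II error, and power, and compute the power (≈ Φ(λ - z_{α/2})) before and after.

Increasing α from 0.01 to 0.05:
• Type I error rate increases (α is the Type I rate by definition).
• Critical value moves from z_{α/2} = 2.576 to 1.96, so power = Φ(λ - z_{α/2}) goes from Φ(3.42 - 2.576) = 0.801 to Φ(3.42 - 1.96) = 0.928.
• Type II error rate β = 1 - power therefore decreases (0.199 → 0.072).
Appropriate when false negatives are costly — here, keeping the old curriculum when the new one would have helped students.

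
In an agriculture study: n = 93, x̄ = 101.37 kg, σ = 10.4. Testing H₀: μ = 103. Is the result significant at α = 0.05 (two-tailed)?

z = (101.37 - 103)/(10.4/√93) = -1.511. Since |z| ≤ 1.96, not significant at α = 0.05.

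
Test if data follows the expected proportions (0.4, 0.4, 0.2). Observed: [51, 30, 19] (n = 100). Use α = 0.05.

Expected: [40.0, 40.0, 20.0]. χ² = 5.575. df = 2, critical = 5.991. Fail to reject H₀.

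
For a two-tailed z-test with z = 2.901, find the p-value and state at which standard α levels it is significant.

p = 2·P(Z > |2.901|) = 2·(1 - Φ(2.901)) ≈ 0.0037. Significant at α = 0.1; Significant at α = 0.05; Significant at α = 0.01.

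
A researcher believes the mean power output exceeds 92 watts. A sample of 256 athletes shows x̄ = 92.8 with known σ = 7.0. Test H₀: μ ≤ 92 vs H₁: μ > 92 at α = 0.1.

z = 1.829. Critical value: 1.28. Reject H₀.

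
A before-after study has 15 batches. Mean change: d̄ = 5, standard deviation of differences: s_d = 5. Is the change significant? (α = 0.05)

t = d̄/(s_d/√n) = 5/(5/√15) = 3.873. df = 14, critical t = ±2.145. Reject H₀.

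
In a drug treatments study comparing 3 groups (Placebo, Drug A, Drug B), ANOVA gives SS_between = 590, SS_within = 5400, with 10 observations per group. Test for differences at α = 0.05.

df_between = 2, df_within = 27. F = MS_between/MS_within = 295.0/200.0 = 1.475. F_crit ≈ 3.354. Fail to reject H₀.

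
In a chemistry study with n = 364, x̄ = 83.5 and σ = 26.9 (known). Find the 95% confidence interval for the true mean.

CI = x̄ ± z*(σ/√n) = 83.5 ± 1.96(26.9/√364) = 83.5 ± 2.76 = (80.74, 86.26)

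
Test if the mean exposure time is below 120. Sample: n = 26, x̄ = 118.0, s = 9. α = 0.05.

t = (118.0 - 120)/(9/√26) = -1.133, df = 25. Critical t = -1.708. Fail to reject H₀.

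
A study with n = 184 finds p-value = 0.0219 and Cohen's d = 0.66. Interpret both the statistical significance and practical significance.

Statistically significant (p = 0.0219 < 0.05). Cohen's d = 0.66 indicates a medium effect size. Both statistical and practical significance should be considered.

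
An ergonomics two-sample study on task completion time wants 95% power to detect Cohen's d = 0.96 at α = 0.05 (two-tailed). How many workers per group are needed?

z_{α/2} = 1.96, z_β = Φ⁻¹(0.95) = 1.645. For large effect (d = 0.96): n per group = 2(z_{α/2} + z_β)²/d² = 2(1.96 + 1.645)²/0.96² = 28.2 → 29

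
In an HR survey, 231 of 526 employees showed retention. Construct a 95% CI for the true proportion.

p̂ = 0.439. CI = p̂ ± z*√(p̂(1-p̂)/n) = (0.397, 0.482)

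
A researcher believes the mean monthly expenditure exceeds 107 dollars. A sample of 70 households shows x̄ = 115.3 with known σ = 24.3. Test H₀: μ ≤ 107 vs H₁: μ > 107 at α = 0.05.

z = 2.858. Critical value: 1.645. Reject H₀.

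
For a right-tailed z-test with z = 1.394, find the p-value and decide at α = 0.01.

p = P(Z > 1.394) = 1 - Φ(1.394) ≈ 0.0817. Since p ≥ 0.01, fail to reject H₀ (not significant) at α = 0.01.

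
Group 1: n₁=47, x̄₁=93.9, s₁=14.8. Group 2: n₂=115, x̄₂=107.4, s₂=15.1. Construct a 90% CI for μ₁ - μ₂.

Difference = -13.5. SE = √(14.8²/47 + 15.1²/115) = 2.577. CI = (-17.74, -9.26)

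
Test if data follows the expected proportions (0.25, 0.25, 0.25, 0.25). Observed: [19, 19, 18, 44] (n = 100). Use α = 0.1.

Expected: [25.0, 25.0, 25.0, 25.0]. χ² = 19.28. df = 3, critical = 6.251. Reject H₀.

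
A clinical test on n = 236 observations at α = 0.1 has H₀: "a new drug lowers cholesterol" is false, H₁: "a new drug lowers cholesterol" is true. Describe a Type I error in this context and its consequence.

Type I error: rejecting H₀ when it is true — concluding that a new drug lowers cholesterol when in fact it is not. Consequence: approving an ineffective drug — patients take a useless medication and may skip effective alternatives.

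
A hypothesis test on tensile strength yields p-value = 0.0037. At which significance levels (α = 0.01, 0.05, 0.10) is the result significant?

p = 0.0037. Significant at: α = 0.01, 0.05, 0.1.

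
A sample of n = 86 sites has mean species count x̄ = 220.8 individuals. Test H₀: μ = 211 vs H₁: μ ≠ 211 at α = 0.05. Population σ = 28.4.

z = (x̄ - μ₀)/(σ/√n) = (220.8 - 211)/(28.4/√86) = 3.2. Critical value: ±1.96. Since |3.2| > 1.96, Reject H₀.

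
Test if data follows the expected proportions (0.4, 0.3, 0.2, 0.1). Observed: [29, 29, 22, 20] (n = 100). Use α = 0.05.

Expected: [40.0, 30.0, 20.0, 10.0]. χ² = 13.258. df = 3, critical = 7.815. Reject H₀.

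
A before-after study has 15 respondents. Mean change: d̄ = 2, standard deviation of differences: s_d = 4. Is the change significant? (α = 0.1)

t = d̄/(s_d/√n) = 2/(4/√15) = 1.936. df = 14, critical t = ±1.761. Reject H₀.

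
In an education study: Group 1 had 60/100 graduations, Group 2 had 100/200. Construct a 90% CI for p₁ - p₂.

p̂₁ = 0.6, p̂₂ = 0.5. Difference = 0.1. CI = (0.001, 0.199)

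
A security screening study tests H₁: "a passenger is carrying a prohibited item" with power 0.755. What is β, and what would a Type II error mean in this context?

β = 1 - power = 1 - 0.755 = 0.245. A Type II error is failing to reject H₀ when H₀ is false (false negative) — here, failing to conclude that a passenger is carrying a prohibited item when in fact it is true. Consequence: letting a prohibited item through — security breach.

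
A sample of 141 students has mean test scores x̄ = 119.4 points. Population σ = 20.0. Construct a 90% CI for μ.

CI = x̄ ± z*(σ/√n) = 119.4 ± 1.645(20.0/√141) = 119.4 ± 2.77 = (116.63, 122.17)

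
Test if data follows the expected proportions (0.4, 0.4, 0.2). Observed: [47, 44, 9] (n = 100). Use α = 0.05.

Expected: [40.0, 40.0, 20.0]. χ² = 7.675. df = 2, critical = 5.991. Reject H₀.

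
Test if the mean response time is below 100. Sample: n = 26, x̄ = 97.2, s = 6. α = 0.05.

t = (97.2 - 100)/(6/√26) = -2.38, df = 25. Critical t = -1.708. Reject H₀.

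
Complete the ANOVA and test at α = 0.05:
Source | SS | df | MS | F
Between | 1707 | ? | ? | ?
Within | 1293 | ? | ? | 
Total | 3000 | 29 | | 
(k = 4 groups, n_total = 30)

df_between = 3, df_within = 26. MS_between = 569.0, MS_within = 49.73. F = 11.442, F_crit ≈ 2.975. Reject H₀.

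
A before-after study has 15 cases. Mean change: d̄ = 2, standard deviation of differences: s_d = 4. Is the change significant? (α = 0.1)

t = d̄/(s_d/√n) = 2/(4/√15) = 1.936. df = 14, critical t = ±1.761. Reject H₀.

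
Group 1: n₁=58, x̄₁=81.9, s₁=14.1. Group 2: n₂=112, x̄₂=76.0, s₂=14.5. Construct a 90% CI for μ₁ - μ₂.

Difference = 5.9. SE = √(14.1²/58 + 14.5²/112) = 2.303. CI = (2.11, 9.69)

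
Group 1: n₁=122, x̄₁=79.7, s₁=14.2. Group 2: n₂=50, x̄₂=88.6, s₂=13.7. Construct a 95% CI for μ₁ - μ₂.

Difference = -8.9. SE = √(14.2²/122 + 13.7²/50) = 2.325. CI = (-13.46, -4.34)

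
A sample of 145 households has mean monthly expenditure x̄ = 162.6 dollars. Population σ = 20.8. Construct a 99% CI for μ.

CI = x̄ ± z*(σ/√n) = 162.6 ± 2.576(20.8/√145) = 162.6 ± 4.45 = (158.15, 167.05)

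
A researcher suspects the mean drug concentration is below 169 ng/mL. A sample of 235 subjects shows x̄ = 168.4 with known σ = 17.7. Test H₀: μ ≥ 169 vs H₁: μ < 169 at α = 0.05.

z = -0.52. Critical value: -1.645. Fail to reject H₀.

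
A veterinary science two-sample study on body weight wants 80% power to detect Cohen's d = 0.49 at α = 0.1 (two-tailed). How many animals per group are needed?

z_{α/2} = 1.645, z_β = Φ⁻¹(0.8) = 0.842. For small effect (d = 0.49): n per group = 2(z_{α/2} + z_β)²/d² = 2(1.645 + 0.842)²/0.49² = 51.5 → 52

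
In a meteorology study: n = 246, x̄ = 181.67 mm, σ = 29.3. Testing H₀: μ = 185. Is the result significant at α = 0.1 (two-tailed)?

z = (181.67 - 185)/(29.3/√246) = -1.783. Since |z| > 1.645, significant at α = 0.1.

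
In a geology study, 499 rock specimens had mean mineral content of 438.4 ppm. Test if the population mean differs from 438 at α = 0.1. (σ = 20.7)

z = (x̄ - μ₀)/(σ/√n) = (438.4 - 438)/(20.7/√499) = 0.432. Critical value: ±1.645. Since |0.432| ≤ 1.645, Fail to reject H₀.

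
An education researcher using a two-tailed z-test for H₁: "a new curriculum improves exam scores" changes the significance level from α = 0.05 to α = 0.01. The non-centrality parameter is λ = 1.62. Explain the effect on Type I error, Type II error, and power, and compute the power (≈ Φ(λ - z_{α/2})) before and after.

Decreasing α from 0.05 to 0.01:
• Type I error rate decreases (α is the Type I rate by definition).
• Critical value moves from z_{α/2} = 1.96 to 2.576, so power = Φ(λ - z_{α/2}) goes from Φ(1.62 - 1.96) = 0.367 to Φ(1.62 - 2.576) = 0.17.
• Type II error rate β = 1 - power therefore increases (0.633 → 0.83).
Appropriate when false positives are costly — here, adopting a curriculum that gives no real benefit — disruption for nothing.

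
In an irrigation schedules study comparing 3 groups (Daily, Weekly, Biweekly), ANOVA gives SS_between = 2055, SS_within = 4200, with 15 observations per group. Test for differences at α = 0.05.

df_between = 2, df_within = 42. F = MS_between/MS_within = 1027.5/100.0 = 10.275. F_crit ≈ 3.22. Reject H₀. At least one mean differs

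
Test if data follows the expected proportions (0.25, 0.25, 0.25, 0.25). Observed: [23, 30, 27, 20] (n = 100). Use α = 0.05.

Expected: [25.0, 25.0, 25.0, 25.0]. χ² = 2.32. df = 3, critical = 7.815. Fail to reject H₀.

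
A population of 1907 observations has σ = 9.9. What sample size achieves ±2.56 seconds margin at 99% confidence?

Without FPC: n₀ = (2.576×9.9/2.56)² = 99.239. With FPC: n = n₀N/(n₀+N-1) = 94.4 → n = 95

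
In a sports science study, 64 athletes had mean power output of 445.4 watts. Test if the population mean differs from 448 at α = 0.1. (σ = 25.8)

z = (x̄ - μ₀)/(σ/√n) = (445.4 - 448)/(25.8/√64) = -0.806. Critical value: ±1.645. Since |-0.806| ≤ 1.645, Fail to reject H₀.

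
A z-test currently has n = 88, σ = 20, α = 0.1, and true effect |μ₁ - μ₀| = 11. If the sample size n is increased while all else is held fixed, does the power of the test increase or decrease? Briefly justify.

Power increases: a larger n shrinks the standard error σ/√n, moving the sampling distribution under H₁ further from the critical value.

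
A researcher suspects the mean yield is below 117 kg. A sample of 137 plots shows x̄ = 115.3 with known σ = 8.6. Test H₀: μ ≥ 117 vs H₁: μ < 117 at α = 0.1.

z = -2.314. Critical value: -1.28. Reject H₀.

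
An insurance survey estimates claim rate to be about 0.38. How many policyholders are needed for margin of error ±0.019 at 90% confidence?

n = z²p(1-p)/E² = 1.645²×0.38×0.62/0.019² = 1766.04 → n = 1767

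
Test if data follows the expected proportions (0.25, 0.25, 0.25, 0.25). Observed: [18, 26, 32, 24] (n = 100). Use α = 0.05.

Expected: [25.0, 25.0, 25.0, 25.0]. χ² = 4.0. df = 3, critical = 7.815. Fail to reject H₀.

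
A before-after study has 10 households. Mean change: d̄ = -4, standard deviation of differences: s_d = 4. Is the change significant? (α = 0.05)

t = d̄/(s_d/√n) = -4/(4/√10) = -3.162. df = 9, critical t = ±2.262. Reject H₀.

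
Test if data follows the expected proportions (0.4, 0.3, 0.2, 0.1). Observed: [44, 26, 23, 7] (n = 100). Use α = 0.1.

Expected: [40.0, 30.0, 20.0, 10.0]. χ² = 2.283. df = 3, critical = 6.251. Fail to reject H₀.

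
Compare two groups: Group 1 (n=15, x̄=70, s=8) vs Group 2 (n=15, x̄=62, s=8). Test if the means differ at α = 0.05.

Pooled sp = 8.0. t = 2.739, df = 28. Critical t = ±2.048. Reject H₀.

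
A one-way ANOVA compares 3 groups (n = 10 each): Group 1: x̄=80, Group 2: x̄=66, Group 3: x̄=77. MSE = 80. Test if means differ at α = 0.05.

Grand mean = 74.33. SS_between = 1086.67, MS_between = 543.33. F = 6.792, F_crit ≈ 3.354. Reject H₀.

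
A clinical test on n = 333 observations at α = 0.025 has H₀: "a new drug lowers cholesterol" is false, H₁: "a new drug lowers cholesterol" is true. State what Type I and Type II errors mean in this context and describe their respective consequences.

Type I (false positive): concluding that a new drug lowers cholesterol when it is not — approving an ineffective drug — patients take a useless medication and may skip effective alternatives. Type II (false negative): failing to conclude that a new drug lowers cholesterol when it is — shelving an effective drug — patients miss out on a treatment that would have helped. Which is costlier depends on domain priorities and is a judgement call rather than a statistical fact.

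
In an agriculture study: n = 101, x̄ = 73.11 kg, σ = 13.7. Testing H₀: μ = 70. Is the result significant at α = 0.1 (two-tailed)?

z = (73.11 - 70)/(13.7/√101) = 2.281. Since |z| > 1.645, significant at α = 0.1.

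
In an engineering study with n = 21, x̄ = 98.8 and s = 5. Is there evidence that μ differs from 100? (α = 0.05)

t = (x̄ - μ₀)/(s/√n) = (98.8 - 100)/(5/√21) = -1.1. df = 20, critical t = ±2.086. Fail to reject H₀.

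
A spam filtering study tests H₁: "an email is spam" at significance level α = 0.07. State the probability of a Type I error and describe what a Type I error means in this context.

P(Type I error) = α = 0.07. A Type I error is rejecting H₀ when H₀ is actually true (false positive) — here, concluding that an email is spam when in fact this is not the case. Consequence: a legitimate email is sent to the spam folder and the user misses it.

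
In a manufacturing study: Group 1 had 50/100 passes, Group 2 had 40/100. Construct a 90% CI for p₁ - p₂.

p̂₁ = 0.5, p̂₂ = 0.4. Difference = 0.1. CI = (-0.015, 0.215)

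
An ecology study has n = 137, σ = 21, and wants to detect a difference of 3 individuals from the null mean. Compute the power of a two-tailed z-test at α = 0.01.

SE = σ/√n = 21/√137 = 1.794. Non-centrality λ = d/SE = 3/1.794 = 1.672. Power ≈ Φ(λ - z_{α/2}) = Φ(1.672 - 2.576) = Φ(-0.904) = 0.183.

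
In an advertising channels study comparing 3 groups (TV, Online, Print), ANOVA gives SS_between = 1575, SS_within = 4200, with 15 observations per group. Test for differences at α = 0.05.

df_between = 2, df_within = 42. F = MS_between/MS_within = 787.5/100.0 = 7.875. F_crit ≈ 3.22. Reject H₀. At least one mean differs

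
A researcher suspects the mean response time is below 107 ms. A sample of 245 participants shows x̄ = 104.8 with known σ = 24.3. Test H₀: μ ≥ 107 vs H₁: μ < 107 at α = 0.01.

z = -1.417. Critical value: -2.33. Fail to reject H₀.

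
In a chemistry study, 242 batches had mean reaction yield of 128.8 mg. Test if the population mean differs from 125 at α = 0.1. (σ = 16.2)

z = (x̄ - μ₀)/(σ/√n) = (128.8 - 125)/(16.2/√242) = 3.649. Critical value: ±1.645. Since |3.649| > 1.645, Reject H₀.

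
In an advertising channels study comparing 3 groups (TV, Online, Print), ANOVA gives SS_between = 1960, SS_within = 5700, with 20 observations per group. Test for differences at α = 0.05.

df_between = 2, df_within = 57. F = MS_between/MS_within = 980.0/100.0 = 9.8. F_crit ≈ 3.159. Reject H₀. At least one mean differs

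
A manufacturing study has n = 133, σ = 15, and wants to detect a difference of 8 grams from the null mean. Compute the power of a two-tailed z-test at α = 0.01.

SE = σ/√n = 15/√133 = 1.301. Non-centrality λ = d/SE = 8/1.301 = 6.151. Power ≈ Φ(λ - z_{α/2}) = Φ(6.151 - 2.576) = Φ(3.575) = 1.0.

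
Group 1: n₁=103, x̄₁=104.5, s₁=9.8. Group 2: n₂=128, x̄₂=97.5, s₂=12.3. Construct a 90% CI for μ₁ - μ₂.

Difference = 7.0. SE = √(9.8²/103 + 12.3²/128) = 1.454. CI = (4.61, 9.39)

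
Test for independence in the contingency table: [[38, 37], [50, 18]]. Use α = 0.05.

χ² = 7.876. df = 1, critical = 3.841. Reject H₀. Variables are dependent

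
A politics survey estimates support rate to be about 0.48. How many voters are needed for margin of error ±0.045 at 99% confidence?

n = z²p(1-p)/E² = 2.576²×0.48×0.52/0.045² = 817.9 → n = 818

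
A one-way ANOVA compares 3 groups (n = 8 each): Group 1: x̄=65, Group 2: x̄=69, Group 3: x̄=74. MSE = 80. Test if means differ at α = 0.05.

Grand mean = 69.33. SS_between = 325.33, MS_between = 162.67. F = 2.033, F_crit ≈ 3.467. Fail to reject H₀.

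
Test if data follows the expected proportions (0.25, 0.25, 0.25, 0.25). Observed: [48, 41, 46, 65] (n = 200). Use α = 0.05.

Expected: [50.0, 50.0, 50.0, 50.0]. χ² = 6.52. df = 3, critical = 7.815. Fail to reject H₀.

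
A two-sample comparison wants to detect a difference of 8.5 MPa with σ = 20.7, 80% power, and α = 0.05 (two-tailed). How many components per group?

n per group = 2(z_α/2 + z_β)²σ²/d² = 2×(1.96 + 0.84)²×20.7²/8.5² = 93.0 → n = 93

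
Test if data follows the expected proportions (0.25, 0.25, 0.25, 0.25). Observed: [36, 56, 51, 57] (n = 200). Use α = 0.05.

Expected: [50.0, 50.0, 50.0, 50.0]. χ² = 5.64. df = 3, critical = 7.815. Fail to reject H₀.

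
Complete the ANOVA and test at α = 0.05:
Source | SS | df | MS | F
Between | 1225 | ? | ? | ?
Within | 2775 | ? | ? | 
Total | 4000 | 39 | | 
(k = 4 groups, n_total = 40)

df_between = 3, df_within = 36. MS_between = 408.33, MS_within = 77.08. F = 5.297, F_crit ≈ 2.866. Reject H₀.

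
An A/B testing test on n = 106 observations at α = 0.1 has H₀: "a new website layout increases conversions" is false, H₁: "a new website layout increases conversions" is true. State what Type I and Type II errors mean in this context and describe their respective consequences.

Type I (false positive): concluding that a new website layout increases conversions when it is not — rolling out a layout that doesn't actually help — wasted engineering effort. Type II (false negative): failing to conclude that a new website layout increases conversions when it is — discarding a layout that would have improved conversions — lost revenue. Which is costlier depends on domain priorities and is a judgement call rather than a statistical fact.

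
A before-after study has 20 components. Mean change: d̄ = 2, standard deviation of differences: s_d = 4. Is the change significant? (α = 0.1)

t = d̄/(s_d/√n) = 2/(4/√20) = 2.236. df = 19, critical t = ±1.729. Reject H₀.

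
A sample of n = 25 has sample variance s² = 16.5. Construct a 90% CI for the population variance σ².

df = 24. χ²_{0.05} = 36.415, χ²_{0.95} = 13.848. CI for σ² = ((n-1)s²/χ²_{α/2}, (n-1)s²/χ²_{1-α/2}) = (24·16.5/36.415, 24·16.5/13.848) = (10.87, 28.6)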